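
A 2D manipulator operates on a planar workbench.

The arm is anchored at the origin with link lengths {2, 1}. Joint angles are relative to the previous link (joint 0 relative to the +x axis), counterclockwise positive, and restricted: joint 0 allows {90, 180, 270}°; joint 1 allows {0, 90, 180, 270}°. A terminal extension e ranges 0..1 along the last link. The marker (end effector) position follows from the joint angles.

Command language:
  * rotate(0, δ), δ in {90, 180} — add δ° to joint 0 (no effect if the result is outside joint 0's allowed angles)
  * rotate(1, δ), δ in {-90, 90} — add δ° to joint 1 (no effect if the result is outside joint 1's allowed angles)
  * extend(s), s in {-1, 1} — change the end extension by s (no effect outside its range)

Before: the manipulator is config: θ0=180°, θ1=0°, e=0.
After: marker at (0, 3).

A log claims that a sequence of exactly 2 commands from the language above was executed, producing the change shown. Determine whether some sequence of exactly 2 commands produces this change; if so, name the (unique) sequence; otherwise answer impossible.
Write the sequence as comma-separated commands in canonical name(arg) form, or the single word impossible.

rotate(0, 90), rotate(0, 180)

key: running rotate(0, 180) before rotate(0, 90) would end elsewhere — order is forced
initial: config: θ0=180°, θ1=0°, e=0
1. rotate(0, 90) → config: θ0=270°, θ1=0°, e=0
2. rotate(0, 180) → config: θ0=90°, θ1=0°, e=0
no other 2-command option fits: unique.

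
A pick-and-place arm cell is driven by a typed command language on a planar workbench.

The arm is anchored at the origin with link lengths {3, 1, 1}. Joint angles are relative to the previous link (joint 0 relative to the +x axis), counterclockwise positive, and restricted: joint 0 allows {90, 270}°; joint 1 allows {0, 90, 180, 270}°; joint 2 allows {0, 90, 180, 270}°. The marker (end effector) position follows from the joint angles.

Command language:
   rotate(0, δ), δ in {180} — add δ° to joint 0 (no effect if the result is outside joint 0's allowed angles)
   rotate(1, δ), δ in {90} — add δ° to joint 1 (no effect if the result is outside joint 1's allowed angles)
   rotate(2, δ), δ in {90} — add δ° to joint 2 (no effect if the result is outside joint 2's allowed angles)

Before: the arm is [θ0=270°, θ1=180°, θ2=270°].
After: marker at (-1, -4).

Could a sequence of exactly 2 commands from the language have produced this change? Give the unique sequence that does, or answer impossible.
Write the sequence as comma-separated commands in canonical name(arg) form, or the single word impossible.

rotate(1, 90), rotate(1, 90)

initial: [θ0=270°, θ1=180°, θ2=270°]
1. rotate(1, 90) → [θ0=270°, θ1=270°, θ2=270°]
2. rotate(1, 90) → [θ0=270°, θ1=0°, θ2=270°]
uniquely the one of 9 2-step routes that fits.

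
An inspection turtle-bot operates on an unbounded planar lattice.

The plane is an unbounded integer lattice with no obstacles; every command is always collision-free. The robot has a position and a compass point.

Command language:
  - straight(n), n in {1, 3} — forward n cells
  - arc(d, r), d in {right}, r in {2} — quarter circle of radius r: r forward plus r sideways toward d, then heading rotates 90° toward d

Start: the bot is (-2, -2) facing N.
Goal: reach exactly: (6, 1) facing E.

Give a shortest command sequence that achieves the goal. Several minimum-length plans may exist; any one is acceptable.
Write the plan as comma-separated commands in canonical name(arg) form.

straight(1), arc(right, 2), straight(3), straight(3)

t0: (-2, -2) facing N
t=1 straight(1) ⇒ (-2, -1) facing N
t=2 arc(right, 2) ⇒ (0, 1) facing E
t=3 straight(3) ⇒ (3, 1) facing E
t=4 straight(3) ⇒ (6, 1) facing E
no 3-step plan works, so 4 is optimal.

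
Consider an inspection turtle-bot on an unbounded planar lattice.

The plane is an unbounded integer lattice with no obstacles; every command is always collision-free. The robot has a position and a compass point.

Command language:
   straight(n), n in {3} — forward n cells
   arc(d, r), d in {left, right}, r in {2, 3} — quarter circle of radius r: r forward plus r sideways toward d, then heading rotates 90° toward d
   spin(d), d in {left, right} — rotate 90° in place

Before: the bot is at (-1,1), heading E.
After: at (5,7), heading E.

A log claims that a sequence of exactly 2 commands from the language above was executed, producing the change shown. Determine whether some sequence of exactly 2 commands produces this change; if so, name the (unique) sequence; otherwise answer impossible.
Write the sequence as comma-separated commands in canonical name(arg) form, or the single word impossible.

key: heading stays E — rotations cancel among the 2 commands
start: at (-1,1), heading E
t=1 arc(left, 3) ⇒ at (2,4), heading N
t=2 arc(right, 3) ⇒ at (5,7), heading E
all 49 alternatives checked — unique.

arc(left, 3), arc(right, 3)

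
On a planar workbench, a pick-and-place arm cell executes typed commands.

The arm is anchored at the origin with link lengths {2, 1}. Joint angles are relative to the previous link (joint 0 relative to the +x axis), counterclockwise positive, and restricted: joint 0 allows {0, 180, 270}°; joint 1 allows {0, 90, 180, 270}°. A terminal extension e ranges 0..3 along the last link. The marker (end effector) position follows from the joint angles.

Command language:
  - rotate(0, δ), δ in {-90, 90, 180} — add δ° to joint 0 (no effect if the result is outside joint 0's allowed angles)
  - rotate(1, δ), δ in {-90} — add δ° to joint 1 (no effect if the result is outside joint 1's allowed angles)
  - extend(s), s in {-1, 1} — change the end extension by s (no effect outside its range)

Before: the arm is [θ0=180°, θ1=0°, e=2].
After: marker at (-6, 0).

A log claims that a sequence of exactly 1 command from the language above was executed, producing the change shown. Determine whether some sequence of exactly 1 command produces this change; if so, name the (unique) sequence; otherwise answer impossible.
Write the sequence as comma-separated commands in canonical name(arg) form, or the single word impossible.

start: [θ0=180°, θ1=0°, e=2]
step 1 (extend(1)): [θ0=180°, θ1=0°, e=3]
no rival 1-sequence matches.

extend(1)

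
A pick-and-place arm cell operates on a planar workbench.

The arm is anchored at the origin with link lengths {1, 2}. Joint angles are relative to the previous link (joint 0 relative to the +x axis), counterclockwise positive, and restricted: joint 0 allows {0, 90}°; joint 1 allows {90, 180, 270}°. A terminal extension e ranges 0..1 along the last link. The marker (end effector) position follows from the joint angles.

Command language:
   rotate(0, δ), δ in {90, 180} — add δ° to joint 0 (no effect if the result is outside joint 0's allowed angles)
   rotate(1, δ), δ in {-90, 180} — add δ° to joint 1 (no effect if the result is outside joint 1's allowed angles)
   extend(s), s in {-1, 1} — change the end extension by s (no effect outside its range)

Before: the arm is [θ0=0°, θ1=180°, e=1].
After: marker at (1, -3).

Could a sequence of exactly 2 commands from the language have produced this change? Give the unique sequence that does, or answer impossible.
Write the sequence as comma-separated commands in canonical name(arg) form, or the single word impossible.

rotate(1, -90), rotate(1, 180)

key: order matters: swapping rotate(1, -90) and rotate(1, 180) lands elsewhere
t0: [θ0=0°, θ1=180°, e=1]
[1] after rotate(1, -90): [θ0=0°, θ1=90°, e=1]
[2] after rotate(1, 180): [θ0=0°, θ1=270°, e=1]
no other 2-command option fits: unique.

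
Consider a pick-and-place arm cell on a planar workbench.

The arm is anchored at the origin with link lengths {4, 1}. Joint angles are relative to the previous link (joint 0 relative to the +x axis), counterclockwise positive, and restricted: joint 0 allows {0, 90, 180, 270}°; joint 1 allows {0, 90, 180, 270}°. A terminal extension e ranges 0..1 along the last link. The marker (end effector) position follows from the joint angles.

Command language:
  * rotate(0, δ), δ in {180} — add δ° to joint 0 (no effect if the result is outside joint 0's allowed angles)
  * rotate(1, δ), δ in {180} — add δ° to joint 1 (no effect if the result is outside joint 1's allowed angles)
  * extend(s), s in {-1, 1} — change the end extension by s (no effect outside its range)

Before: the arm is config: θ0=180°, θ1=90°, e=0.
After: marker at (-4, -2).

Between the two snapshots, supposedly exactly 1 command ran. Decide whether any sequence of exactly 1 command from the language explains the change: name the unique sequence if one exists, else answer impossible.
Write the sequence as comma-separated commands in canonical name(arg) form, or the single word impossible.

start: config: θ0=180°, θ1=90°, e=0
[1] after extend(1): config: θ0=180°, θ1=90°, e=1
all 4 alternatives checked — unique.

extend(1)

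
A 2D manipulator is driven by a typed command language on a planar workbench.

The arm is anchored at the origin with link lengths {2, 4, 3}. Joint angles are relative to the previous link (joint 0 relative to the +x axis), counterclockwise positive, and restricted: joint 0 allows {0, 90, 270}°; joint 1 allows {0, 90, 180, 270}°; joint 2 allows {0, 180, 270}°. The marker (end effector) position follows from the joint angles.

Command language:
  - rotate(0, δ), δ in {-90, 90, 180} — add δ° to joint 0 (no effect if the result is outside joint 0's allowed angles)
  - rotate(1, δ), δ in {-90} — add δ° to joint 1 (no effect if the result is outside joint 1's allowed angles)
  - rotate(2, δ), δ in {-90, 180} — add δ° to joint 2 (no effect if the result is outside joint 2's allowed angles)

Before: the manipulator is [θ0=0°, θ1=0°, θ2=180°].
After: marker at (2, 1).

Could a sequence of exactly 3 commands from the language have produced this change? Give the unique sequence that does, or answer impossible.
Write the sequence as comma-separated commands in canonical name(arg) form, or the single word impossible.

rotate(1, -90), rotate(1, -90), rotate(1, -90)

t0: [θ0=0°, θ1=0°, θ2=180°]
[1] after rotate(1, -90): [θ0=0°, θ1=270°, θ2=180°]
[2] after rotate(1, -90): [θ0=0°, θ1=180°, θ2=180°]
[3] after rotate(1, -90): [θ0=0°, θ1=90°, θ2=180°]
no other 3-command option fits: unique.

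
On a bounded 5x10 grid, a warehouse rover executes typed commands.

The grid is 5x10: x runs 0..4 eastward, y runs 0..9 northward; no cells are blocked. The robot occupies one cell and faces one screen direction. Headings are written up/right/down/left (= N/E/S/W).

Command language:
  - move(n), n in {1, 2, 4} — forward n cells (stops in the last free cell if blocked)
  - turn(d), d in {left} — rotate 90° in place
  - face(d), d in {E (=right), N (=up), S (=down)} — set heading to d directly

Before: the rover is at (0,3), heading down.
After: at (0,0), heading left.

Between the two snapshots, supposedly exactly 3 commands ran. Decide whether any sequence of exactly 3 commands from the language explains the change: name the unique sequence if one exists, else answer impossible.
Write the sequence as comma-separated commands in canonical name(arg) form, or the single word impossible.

move(4), face(N), turn(left)

key: move(4) runs into the grid edge before its full distance
t0: at (0,3), heading down
1. move(4) → at (0,0), heading down
2. face(N) → at (0,0), heading up
3. turn(left) → at (0,0), heading left
no rival 3-sequence matches.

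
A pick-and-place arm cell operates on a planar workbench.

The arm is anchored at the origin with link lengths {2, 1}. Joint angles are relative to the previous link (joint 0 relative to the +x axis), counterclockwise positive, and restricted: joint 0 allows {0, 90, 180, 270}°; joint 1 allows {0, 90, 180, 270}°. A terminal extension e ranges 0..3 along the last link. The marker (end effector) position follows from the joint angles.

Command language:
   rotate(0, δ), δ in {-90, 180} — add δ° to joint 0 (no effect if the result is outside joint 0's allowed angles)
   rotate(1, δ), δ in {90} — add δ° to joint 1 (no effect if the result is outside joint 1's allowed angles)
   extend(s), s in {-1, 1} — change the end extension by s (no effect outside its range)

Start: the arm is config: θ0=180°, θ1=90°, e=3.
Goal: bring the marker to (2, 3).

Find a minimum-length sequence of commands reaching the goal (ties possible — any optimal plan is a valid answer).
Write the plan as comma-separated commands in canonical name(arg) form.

t0: config: θ0=180°, θ1=90°, e=3
step 1 (rotate(0, 180)): config: θ0=0°, θ1=90°, e=3
step 2 (extend(-1)): config: θ0=0°, θ1=90°, e=2
nothing shorter than 2 reaches the goal.

rotate(0, 180), extend(-1)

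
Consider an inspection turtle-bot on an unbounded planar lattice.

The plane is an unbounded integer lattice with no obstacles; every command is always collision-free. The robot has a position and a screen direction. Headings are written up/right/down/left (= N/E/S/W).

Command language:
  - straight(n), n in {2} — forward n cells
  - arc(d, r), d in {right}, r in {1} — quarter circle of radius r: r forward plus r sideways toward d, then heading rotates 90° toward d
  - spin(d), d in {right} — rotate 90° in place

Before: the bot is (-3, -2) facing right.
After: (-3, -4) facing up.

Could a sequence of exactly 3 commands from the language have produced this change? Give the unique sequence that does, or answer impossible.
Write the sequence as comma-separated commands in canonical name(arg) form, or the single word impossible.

key: cell and facing (now N) both changed — the 3 commands mix motion and turning
initial: (-3, -2) facing right
[1] after arc(right, 1): (-2, -3) facing down
[2] after arc(right, 1): (-3, -4) facing left
[3] after spin(right): (-3, -4) facing up
uniquely the one of 27 3-step routes that fits.

arc(right, 1), arc(right, 1), spin(right)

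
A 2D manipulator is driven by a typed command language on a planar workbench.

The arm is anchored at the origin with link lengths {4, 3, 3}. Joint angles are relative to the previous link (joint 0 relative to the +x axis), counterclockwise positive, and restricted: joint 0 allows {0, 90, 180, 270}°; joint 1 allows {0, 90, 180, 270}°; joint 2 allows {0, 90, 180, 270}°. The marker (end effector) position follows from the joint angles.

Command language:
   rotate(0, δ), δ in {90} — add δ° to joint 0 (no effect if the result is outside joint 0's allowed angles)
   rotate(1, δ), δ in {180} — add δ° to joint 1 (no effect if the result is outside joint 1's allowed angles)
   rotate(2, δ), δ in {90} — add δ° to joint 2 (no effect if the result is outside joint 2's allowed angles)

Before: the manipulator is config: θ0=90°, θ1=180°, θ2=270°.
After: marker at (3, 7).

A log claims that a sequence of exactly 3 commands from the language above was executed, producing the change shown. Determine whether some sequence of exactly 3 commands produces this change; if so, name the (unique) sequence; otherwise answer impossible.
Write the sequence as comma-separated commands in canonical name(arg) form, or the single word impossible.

rotate(1, 180), rotate(1, 180), rotate(1, 180)

initial: config: θ0=90°, θ1=180°, θ2=270°
1. rotate(1, 180) → config: θ0=90°, θ1=0°, θ2=270°
2. rotate(1, 180) → config: θ0=90°, θ1=180°, θ2=270°
3. rotate(1, 180) → config: θ0=90°, θ1=0°, θ2=270°
all 27 alternatives checked — unique.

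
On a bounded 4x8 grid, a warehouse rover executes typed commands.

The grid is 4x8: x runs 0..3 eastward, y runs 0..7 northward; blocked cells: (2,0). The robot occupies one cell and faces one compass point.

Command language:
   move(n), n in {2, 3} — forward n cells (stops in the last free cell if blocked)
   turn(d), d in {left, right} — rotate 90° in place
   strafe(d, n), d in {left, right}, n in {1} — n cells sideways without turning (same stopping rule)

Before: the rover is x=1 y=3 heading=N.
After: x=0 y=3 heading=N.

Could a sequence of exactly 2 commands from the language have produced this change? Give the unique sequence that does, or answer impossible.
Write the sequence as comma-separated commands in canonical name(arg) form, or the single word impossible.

key: heading stays N — no command in the sequence turns
initial: x=1 y=3 heading=N
t=1 strafe(left, 1) ⇒ x=0 y=3 heading=N
t=2 strafe(left, 1) ⇒ x=0 y=3 heading=N
no other 2-command option fits: unique.

strafe(left, 1), strafe(left, 1)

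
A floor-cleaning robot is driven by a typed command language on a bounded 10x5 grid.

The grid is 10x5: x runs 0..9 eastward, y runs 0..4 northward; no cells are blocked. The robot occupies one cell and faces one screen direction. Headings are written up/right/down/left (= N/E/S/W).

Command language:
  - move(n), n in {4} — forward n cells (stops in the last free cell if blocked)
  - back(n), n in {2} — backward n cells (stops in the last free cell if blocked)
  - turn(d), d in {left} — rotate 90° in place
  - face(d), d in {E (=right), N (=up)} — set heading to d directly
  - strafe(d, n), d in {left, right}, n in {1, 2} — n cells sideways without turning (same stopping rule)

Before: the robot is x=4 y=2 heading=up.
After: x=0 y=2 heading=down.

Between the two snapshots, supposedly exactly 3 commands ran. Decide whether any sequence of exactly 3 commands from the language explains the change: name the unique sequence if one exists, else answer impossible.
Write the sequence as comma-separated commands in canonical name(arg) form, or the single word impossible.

key: position moved to (0,2) AND the heading swung to S — translation plus rotation needed
start: x=4 y=2 heading=up
1. turn(left) → x=4 y=2 heading=left
2. move(4) → x=0 y=2 heading=left
3. turn(left) → x=0 y=2 heading=down
no other 3-command option fits: unique.

turn(left), move(4), turn(left)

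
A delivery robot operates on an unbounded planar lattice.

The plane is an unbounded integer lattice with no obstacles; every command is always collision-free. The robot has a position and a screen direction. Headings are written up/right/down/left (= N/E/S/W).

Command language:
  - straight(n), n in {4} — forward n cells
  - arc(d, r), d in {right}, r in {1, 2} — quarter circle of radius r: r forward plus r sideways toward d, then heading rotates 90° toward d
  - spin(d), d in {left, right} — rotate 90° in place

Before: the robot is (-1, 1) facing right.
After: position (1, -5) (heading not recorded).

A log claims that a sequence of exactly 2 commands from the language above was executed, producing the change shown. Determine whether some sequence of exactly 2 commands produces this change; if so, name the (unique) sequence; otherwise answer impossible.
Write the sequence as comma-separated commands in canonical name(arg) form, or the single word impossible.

key: running straight(4) before arc(right, 2) would end elsewhere — order is forced
begin: (-1, 1) facing right
[1] after arc(right, 2): (1, -1) facing down
[2] after straight(4): (1, -5) facing down
no other 2-command option fits: unique.

arc(right, 2), straight(4)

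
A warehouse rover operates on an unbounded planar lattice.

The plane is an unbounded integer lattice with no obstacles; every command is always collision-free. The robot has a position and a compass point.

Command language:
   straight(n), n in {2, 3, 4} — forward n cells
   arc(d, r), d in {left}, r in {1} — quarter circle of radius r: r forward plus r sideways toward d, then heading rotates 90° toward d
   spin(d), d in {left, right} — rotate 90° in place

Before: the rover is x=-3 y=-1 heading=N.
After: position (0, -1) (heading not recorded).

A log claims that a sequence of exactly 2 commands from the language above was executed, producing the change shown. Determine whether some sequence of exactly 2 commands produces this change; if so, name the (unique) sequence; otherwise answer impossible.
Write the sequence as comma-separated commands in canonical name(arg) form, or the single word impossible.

spin(right), straight(3)

key: running straight(3) before spin(right) would end elsewhere — order is forced
initial: x=-3 y=-1 heading=N
1. spin(right) → x=-3 y=-1 heading=E
2. straight(3) → x=0 y=-1 heading=E
no rival 2-sequence matches.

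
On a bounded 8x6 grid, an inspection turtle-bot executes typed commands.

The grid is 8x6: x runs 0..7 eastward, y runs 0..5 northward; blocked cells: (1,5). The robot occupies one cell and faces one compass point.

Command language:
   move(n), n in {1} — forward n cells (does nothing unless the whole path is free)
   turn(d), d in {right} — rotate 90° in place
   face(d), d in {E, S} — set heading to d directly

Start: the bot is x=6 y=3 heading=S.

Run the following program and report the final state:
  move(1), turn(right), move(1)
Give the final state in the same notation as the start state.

x=5 y=2 heading=W

start: x=6 y=3 heading=S
[1] after move(1): x=6 y=2 heading=S
[2] after turn(right): x=6 y=2 heading=W
[3] after move(1): x=5 y=2 heading=W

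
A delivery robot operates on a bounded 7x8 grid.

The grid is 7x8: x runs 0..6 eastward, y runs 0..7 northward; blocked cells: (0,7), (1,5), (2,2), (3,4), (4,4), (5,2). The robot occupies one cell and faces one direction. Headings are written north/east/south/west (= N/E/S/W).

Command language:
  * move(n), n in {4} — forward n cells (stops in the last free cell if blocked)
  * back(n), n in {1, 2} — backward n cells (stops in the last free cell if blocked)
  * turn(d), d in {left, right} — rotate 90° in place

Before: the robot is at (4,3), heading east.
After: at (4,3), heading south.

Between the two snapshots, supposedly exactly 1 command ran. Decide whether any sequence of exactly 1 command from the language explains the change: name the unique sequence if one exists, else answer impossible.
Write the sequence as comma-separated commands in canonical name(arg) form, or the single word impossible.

key: (4,3) unchanged — the single command moves nothing
begin: at (4,3), heading east
1. turn(right) → at (4,3), heading south
no rival 1-sequence matches.

turn(right)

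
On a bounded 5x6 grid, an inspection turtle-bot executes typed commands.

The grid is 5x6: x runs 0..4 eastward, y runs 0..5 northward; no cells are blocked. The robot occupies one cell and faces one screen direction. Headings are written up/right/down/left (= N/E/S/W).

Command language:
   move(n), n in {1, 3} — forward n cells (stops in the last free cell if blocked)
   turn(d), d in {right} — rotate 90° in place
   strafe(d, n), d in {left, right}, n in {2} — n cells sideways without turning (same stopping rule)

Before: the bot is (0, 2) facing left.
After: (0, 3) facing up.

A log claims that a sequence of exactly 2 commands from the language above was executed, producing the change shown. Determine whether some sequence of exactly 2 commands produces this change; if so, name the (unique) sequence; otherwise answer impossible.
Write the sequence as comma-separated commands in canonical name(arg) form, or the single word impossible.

key: order matters: swapping turn(right) and move(1) lands elsewhere
begin: (0, 2) facing left
step 1 (turn(right)): (0, 2) facing up
step 2 (move(1)): (0, 3) facing up
no rival 2-sequence matches.

turn(right), move(1)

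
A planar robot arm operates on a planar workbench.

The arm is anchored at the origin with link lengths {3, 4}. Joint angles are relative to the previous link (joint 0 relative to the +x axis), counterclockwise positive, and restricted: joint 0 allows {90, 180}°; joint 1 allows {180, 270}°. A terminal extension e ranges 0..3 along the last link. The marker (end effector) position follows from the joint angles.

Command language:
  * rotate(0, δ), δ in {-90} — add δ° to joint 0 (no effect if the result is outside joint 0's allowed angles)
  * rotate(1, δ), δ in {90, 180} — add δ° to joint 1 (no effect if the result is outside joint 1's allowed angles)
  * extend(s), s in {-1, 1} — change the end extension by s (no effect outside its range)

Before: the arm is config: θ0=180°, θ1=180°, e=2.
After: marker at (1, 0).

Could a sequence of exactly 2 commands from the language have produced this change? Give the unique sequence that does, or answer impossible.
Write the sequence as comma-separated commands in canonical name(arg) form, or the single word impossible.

extend(-1), extend(-1)

t0: config: θ0=180°, θ1=180°, e=2
1. extend(-1) → config: θ0=180°, θ1=180°, e=1
2. extend(-1) → config: θ0=180°, θ1=180°, e=0
no other 2-command option fits: unique.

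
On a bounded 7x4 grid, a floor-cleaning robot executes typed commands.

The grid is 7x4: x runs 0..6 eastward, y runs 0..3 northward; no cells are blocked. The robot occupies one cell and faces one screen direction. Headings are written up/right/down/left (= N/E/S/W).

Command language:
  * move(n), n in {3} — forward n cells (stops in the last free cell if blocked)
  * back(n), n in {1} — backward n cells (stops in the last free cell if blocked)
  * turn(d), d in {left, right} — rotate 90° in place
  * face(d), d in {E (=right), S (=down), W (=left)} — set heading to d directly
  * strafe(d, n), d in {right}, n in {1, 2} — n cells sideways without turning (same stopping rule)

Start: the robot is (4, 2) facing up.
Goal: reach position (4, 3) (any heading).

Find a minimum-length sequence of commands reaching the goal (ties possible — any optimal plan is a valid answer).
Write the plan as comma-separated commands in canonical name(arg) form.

t0: (4, 2) facing up
step 1 (move(3)): (4, 3) facing up
shorter routes all fall short; 1 is best.

move(3)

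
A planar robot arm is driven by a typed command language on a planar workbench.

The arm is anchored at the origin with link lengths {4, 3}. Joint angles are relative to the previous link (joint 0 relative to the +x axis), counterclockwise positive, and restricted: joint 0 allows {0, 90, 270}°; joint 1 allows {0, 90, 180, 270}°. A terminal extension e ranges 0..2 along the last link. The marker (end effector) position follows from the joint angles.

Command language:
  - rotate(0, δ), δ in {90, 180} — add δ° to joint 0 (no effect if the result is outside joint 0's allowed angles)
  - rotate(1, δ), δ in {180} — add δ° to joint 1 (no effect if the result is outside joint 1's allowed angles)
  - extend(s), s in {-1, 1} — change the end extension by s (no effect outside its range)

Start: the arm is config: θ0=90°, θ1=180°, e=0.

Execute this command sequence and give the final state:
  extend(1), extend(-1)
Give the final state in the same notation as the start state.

config: θ0=90°, θ1=180°, e=0

start: config: θ0=90°, θ1=180°, e=0
[1] after extend(1): config: θ0=90°, θ1=180°, e=1
[2] after extend(-1): config: θ0=90°, θ1=180°, e=0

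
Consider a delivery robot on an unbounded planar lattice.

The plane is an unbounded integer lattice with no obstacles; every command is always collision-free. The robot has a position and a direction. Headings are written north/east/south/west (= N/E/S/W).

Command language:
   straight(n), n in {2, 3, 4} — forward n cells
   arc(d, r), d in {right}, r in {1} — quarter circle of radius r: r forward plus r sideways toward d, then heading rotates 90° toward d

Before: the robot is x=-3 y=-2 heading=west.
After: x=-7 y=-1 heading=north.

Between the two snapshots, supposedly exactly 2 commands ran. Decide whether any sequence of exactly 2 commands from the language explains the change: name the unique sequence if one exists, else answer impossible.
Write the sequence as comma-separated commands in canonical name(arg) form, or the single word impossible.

straight(3), arc(right, 1)

key: position moved to (-7,-1) AND the heading swung to N — translation plus rotation needed
begin: x=-3 y=-2 heading=west
step 1 (straight(3)): x=-6 y=-2 heading=west
step 2 (arc(right, 1)): x=-7 y=-1 heading=north
uniquely the one of 16 2-step routes that fits.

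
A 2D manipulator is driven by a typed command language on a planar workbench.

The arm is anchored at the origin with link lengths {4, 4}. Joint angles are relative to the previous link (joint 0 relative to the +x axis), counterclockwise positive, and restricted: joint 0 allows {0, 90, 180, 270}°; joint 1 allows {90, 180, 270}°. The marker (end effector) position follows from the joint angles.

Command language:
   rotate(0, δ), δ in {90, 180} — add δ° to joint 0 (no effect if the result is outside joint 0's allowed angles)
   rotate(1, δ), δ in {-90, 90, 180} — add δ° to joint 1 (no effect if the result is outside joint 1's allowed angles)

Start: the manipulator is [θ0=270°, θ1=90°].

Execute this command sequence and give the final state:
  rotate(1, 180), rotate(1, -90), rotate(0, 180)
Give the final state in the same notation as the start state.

t0: [θ0=270°, θ1=90°]
t=1 rotate(1, 180) ⇒ [θ0=270°, θ1=270°]
t=2 rotate(1, -90) ⇒ [θ0=270°, θ1=180°]
t=3 rotate(0, 180) ⇒ [θ0=90°, θ1=180°]

[θ0=90°, θ1=180°]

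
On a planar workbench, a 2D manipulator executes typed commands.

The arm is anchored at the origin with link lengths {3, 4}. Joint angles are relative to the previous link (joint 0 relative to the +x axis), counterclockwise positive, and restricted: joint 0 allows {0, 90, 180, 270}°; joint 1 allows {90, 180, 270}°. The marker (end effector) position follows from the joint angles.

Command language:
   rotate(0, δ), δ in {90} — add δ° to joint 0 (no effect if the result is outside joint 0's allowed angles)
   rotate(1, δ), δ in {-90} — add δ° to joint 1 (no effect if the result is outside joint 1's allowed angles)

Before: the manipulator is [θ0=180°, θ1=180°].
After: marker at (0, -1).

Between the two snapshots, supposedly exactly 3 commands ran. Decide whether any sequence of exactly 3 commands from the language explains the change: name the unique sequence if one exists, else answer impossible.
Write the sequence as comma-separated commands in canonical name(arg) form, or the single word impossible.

begin: [θ0=180°, θ1=180°]
t=1 rotate(0, 90) ⇒ [θ0=270°, θ1=180°]
t=2 rotate(0, 90) ⇒ [θ0=0°, θ1=180°]
t=3 rotate(0, 90) ⇒ [θ0=90°, θ1=180°]
uniquely the one of 8 3-step routes that fits.

rotate(0, 90), rotate(0, 90), rotate(0, 90)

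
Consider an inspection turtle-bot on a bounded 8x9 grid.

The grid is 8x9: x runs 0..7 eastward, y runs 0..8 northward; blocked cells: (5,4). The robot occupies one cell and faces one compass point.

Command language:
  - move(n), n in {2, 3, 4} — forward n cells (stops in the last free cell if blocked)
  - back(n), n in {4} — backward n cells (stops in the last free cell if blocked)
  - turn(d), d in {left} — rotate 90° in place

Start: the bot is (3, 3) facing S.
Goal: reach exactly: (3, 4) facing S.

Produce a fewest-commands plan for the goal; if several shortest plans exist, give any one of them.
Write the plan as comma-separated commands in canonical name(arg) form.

move(4), back(4)

from: (3, 3) facing S
[1] after move(4): (3, 0) facing S
[2] after back(4): (3, 4) facing S
minimal: 2 command(s), checked below 2.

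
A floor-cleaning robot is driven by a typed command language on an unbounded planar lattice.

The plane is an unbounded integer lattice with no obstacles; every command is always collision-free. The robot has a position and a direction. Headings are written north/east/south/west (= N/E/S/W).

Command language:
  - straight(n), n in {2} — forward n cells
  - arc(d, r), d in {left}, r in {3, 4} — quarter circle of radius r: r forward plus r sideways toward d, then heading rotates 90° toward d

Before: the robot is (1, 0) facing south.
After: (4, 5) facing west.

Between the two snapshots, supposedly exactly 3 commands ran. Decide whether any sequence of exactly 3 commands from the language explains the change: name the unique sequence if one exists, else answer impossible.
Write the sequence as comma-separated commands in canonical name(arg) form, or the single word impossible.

arc(left, 3), arc(left, 4), arc(left, 4)

key: position moved to (4,5) AND the heading swung to W — translation plus rotation needed
begin: (1, 0) facing south
[1] after arc(left, 3): (4, -3) facing east
[2] after arc(left, 4): (8, 1) facing north
[3] after arc(left, 4): (4, 5) facing west
no rival 3-sequence matches.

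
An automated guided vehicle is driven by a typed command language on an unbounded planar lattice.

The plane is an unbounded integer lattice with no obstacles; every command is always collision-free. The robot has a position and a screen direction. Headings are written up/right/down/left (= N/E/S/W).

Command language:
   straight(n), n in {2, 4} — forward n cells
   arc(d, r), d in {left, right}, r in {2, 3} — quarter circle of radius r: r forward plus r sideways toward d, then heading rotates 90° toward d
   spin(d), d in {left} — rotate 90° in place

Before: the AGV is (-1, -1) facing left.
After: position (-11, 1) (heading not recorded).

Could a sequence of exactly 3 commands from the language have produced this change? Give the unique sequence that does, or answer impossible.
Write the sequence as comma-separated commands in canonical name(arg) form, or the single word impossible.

key: running arc(right, 2) before straight(4) would end elsewhere — order is forced
from: (-1, -1) facing left
t=1 straight(4) ⇒ (-5, -1) facing left
t=2 straight(4) ⇒ (-9, -1) facing left
t=3 arc(right, 2) ⇒ (-11, 1) facing up
all 343 alternatives checked — unique.

straight(4), straight(4), arc(right, 2)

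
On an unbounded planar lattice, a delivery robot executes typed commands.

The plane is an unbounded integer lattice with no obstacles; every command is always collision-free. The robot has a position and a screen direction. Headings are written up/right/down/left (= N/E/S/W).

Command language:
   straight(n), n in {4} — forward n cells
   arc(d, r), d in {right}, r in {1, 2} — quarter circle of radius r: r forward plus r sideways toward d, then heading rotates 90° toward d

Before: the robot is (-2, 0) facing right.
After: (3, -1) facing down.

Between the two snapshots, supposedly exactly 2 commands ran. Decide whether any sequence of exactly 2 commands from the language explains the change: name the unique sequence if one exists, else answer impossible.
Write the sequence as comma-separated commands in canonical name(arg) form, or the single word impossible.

straight(4), arc(right, 1)

key: running arc(right, 1) before straight(4) would end elsewhere — order is forced
initial: (-2, 0) facing right
t=1 straight(4) ⇒ (2, 0) facing right
t=2 arc(right, 1) ⇒ (3, -1) facing down
no rival 2-sequence matches.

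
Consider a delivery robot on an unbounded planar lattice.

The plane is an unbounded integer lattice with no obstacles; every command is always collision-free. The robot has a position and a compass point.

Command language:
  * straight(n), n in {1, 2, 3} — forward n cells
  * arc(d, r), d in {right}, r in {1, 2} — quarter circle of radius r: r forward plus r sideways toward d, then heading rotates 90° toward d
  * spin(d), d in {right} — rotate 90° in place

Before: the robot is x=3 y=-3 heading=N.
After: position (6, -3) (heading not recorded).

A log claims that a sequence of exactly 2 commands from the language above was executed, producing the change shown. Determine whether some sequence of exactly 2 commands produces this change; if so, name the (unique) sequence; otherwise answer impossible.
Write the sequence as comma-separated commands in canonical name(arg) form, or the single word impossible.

key: order matters: swapping spin(right) and straight(3) lands elsewhere
start: x=3 y=-3 heading=N
t=1 spin(right) ⇒ x=3 y=-3 heading=E
t=2 straight(3) ⇒ x=6 y=-3 heading=E
no other 2-command option fits: unique.

spin(right), straight(3)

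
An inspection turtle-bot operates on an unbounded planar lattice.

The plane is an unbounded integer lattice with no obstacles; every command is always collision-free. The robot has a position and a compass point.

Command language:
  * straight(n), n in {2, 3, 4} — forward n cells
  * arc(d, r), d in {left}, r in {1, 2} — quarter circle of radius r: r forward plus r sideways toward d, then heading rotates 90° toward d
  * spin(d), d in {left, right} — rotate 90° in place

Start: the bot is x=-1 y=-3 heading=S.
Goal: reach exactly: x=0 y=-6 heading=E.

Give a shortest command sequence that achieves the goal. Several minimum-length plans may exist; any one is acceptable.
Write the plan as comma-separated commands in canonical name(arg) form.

straight(2), arc(left, 1)

start: x=-1 y=-3 heading=S
[1] after straight(2): x=-1 y=-5 heading=S
[2] after arc(left, 1): x=0 y=-6 heading=E
minimal: 2 command(s), checked below 2.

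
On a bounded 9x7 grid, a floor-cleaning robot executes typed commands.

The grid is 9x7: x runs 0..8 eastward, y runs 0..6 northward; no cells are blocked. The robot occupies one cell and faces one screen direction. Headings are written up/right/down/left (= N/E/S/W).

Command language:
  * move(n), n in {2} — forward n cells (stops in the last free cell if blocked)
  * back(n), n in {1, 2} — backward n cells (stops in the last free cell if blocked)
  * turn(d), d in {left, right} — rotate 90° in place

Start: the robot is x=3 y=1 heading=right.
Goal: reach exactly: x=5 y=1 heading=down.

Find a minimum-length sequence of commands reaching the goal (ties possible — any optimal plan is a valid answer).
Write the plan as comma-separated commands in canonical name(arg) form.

move(2), turn(right)

begin: x=3 y=1 heading=right
step 1 (move(2)): x=5 y=1 heading=right
step 2 (turn(right)): x=5 y=1 heading=down
no 1-step plan works, so 2 is optimal.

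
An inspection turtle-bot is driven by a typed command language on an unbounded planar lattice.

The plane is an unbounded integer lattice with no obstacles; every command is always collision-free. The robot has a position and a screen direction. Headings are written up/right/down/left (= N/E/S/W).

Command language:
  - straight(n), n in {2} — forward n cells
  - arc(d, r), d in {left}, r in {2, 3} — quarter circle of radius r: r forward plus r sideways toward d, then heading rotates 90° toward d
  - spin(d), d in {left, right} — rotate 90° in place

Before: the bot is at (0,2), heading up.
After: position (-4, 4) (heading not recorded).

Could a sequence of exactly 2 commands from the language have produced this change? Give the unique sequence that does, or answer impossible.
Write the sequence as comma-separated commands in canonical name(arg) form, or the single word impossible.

arc(left, 2), straight(2)

key: running straight(2) before arc(left, 2) would end elsewhere — order is forced
from: at (0,2), heading up
step 1 (arc(left, 2)): at (-2,4), heading left
step 2 (straight(2)): at (-4,4), heading left
all 25 alternatives checked — unique.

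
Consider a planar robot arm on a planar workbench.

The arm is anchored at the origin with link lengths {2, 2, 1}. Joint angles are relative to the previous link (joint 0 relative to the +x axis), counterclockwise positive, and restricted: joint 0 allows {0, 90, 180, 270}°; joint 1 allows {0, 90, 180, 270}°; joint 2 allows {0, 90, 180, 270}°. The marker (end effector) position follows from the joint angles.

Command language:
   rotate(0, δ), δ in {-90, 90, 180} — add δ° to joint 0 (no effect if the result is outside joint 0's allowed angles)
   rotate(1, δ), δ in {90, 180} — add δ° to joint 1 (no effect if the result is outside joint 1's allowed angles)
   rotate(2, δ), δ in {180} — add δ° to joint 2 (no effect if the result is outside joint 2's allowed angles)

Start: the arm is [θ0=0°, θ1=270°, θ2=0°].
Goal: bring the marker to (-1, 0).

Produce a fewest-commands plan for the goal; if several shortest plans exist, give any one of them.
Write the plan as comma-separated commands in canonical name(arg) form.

begin: [θ0=0°, θ1=270°, θ2=0°]
1. rotate(1, 90) → [θ0=0°, θ1=0°, θ2=0°]
2. rotate(1, 180) → [θ0=0°, θ1=180°, θ2=0°]
no 1-step plan works, so 2 is optimal.

rotate(1, 90), rotate(1, 180)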